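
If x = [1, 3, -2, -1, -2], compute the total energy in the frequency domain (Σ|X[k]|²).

Parseval: Σ|x[n]|² = (1/N)Σ|X[k]|², so Σ|X[k]|² = N·Σ|x[n]|² = 5·19.0000

Σ|X[k]|² = N·Σ|x[n]|² = 5·19.0000 = 95.0000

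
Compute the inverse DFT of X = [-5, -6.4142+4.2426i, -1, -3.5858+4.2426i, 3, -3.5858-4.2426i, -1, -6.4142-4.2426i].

x[n] = (1/8) Σ(k=0 to 7) X[k] · e^(2πikn/8)

Computing each x[n]:
x[0] = -3
x[1] = -3
x[2] = 0
x[3] = -2
x[4] = 2
x[5] = 1
x[6] = 0
x[7] = 0

x = [-3, -3, 0, -2, 2, 1, 0, 0]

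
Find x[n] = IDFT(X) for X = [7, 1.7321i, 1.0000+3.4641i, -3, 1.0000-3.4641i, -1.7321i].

x[n] = (1/6) Σ(k=0 to 5) X[k] · e^(2πikn/6)

Computing each x[n]:
x[0] = 1
x[1] = 0
x[2] = 1
x[3] = 2
x[4] = 0
x[5] = 3

x = [1, 0, 1, 2, 0, 3]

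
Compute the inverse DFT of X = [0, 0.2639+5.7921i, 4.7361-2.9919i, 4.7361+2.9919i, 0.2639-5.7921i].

x[n] = (1/5) Σ(k=0 to 4) X[k] · e^(2πikn/5)

Computing each x[n]:
x[0] = 2
x[1] = -3
x[2] = -2
x[3] = 3
x[4] = 0

x = [2, -3, -2, 3, 0]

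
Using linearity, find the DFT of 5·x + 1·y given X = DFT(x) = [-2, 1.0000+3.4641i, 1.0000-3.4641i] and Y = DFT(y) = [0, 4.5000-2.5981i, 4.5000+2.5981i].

By linearity: DFT(5x + 1y) = 5·DFT(x) + 1·DFT(y)
= 5·[-2, 1.0000+3.4641i, 1.0000-3.4641i] + 1·[0, 4.5000-2.5981i, 4.5000+2.5981i]

Computing element-wise:
Z[0] = 5·(-2) + 1·(0) = -10
Z[1] = 5·(1.0000+3.4641i) + 1·(4.5000-2.5981i) = 9.5000+14.7224i
Z[2] = 5·(1.0000-3.4641i) + 1·(4.5000+2.5981i) = 9.5000-14.7224i

DFT(5x + 1y) = 5·X + 1·Y = [-10, 9.5000+14.7224i, 9.5000-14.7224i]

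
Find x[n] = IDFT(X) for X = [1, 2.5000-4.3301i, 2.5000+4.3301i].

x[n] = (1/3) Σ(k=0 to 2) X[k] · e^(2πikn/3)

Computing each x[n]:
x[0] = 2
x[1] = 2
x[2] = -3

x = [2, 2, -3]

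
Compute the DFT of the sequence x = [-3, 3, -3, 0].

X[k] = Σ(n=0 to 3) x[n] · ω_4^(nk)
where ω_4 = e^(-2πi/4)

Computing each X[k]:
X[0] = -3
X[1] = -3i
X[2] = -9
X[3] = 3i

X = [-3, -3i, -9, 3i]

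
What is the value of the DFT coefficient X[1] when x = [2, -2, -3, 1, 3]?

X[1] = Σ(n=0 to 4) x[n] · ω_5^(1n) where ω_5 = e^(-2πi/5)
= (2)·ω_5^0 + (-2)·ω_5^1 + (-3)·ω_5^2 + (1)·ω_5^3 + (3)·ω_5^4

X[1] = 3.9271+7.1064i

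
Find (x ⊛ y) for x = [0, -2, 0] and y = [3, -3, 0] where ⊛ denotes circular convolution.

(x ⊛ y)[n] = Σ(m=0 to 2) x[m] · y[(n-m) mod 3]

Computing each output sample:
(x ⊛ y)[0] = 0
(x ⊛ y)[1] = -6
(x ⊛ y)[2] = 6

x ⊛ y = [0, -6, 6]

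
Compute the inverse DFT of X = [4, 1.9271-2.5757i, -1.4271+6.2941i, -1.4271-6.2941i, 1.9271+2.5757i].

x[n] = (1/5) Σ(k=0 to 4) X[k] · e^(2πikn/5)

Computing each x[n]:
x[0] = 1
x[1] = 1
x[2] = 3
x[3] = -3
x[4] = 2

x = [1, 1, 3, -3, 2]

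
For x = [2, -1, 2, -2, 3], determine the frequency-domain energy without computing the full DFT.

Parseval: Σ|x[n]|² = (1/N)Σ|X[k]|², so Σ|X[k]|² = N·Σ|x[n]|² = 5·22.0000

Σ|X[k]|² = N·Σ|x[n]|² = 5·22.0000 = 110.0000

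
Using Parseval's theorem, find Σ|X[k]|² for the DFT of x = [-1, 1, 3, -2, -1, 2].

Parseval: Σ|x[n]|² = (1/N)Σ|X[k]|², so Σ|X[k]|² = N·Σ|x[n]|² = 6·20.0000

Σ|X[k]|² = N·Σ|x[n]|² = 6·20.0000 = 120.0000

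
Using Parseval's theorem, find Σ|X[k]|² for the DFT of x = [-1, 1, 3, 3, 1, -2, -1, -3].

Parseval: Σ|x[n]|² = (1/N)Σ|X[k]|², so Σ|X[k]|² = N·Σ|x[n]|² = 8·35.0000

Σ|X[k]|² = N·Σ|x[n]|² = 8·35.0000 = 280.0000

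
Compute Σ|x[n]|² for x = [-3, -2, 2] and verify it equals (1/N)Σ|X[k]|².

Time domain:
Σ|x[n]|² = |-3|² + |-2|² + |2|² = 17.0000

Frequency domain:
(1/3)Σ|X[k]|² = (1/3)(|-3|² + |-3.0000+3.4641i|² + |-3.0000-3.4641i|²) = (1/3)·51.0000 = 17.0000

Both sides agree, confirming Parseval's theorem.

Σ|x[n]|² = (1/N)Σ|X[k]|² = 17.0000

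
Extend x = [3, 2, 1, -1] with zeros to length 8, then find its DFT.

Original 4-point DFT: [5, 2-3i, 3, 2+3i]
Zero-padded 8-point DFT provides frequency interpolation.

DFT_8([x, 0, ...]) = [5, 5.1213-1.7071i, 2-3i, 0.8787+0.2929i, 3, 0.8787-0.2929i, 2+3i, 5.1213+1.7071i]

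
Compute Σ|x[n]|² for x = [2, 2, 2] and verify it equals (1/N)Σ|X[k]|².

Time domain:
Σ|x[n]|² = |2|² + |2|² + |2|² = 12.0000

Frequency domain:
(1/3)Σ|X[k]|² = (1/3)(|6|² + |0|² + |0|²) = (1/3)·36.0000 = 12.0000

Both sides agree, confirming Parseval's theorem.

Σ|x[n]|² = (1/N)Σ|X[k]|² = 12.0000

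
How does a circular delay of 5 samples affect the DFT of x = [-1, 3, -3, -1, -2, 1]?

Time shift by 5: X_shifted[k] = ω_6^(5k) · X[k]
Shifted x = [3, -3, -1, -2, 1, -1]

DFT(x[n-5]) = [-3, 3.0000+3.4641i, 3, 9, 3, 3.0000-3.4641i]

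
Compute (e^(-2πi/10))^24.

Since ω_10^10 = 1, powers reduce modulo 10.
24 mod 10 = 4
So ω_10^24 = ω_10^4 = e^(-2πi·4/10)

ω_10^24 = ω_10^4 = -0.8090-0.5878i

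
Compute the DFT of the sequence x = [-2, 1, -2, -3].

X[k] = Σ(n=0 to 3) x[n] · ω_4^(nk)
where ω_4 = e^(-2πi/4)

Computing each X[k]:
X[0] = -6
X[1] = -4i
X[2] = -2
X[3] = 4i

X = [-6, -4i, -2, 4i]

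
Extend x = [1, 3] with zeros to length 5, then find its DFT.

Original 2-point DFT: [4, -2]
Zero-padded 5-point DFT provides frequency interpolation.

DFT_5([x, 0, ...]) = [4, 1.9271-2.8532i, -1.4271-1.7634i, -1.4271+1.7634i, 1.9271+2.8532i]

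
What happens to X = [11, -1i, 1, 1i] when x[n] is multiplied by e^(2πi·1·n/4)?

Modulation property: DFT(ω_4^(-1n)·x[n]) = X[(k-1) mod 4], so circularly shift X by 1 positions.

X[k-1] = [1i, 11, -1i, 1]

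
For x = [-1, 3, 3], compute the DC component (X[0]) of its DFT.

X[0] = Σ(n=0 to 2) x[n] · ω_3^0 = Σ x[n]
= (-1) + (3) + (3)

X[0] = 5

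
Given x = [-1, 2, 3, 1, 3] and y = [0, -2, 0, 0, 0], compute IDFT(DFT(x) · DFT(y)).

(x ⊛ y)[n] = Σ(m=0 to 4) x[m] · y[(n-m) mod 5]

Computing each output sample:
(x ⊛ y)[0] = -6
(x ⊛ y)[1] = 2
(x ⊛ y)[2] = -4
(x ⊛ y)[3] = -6
(x ⊛ y)[4] = -2

x ⊛ y = [-6, 2, -4, -6, -2]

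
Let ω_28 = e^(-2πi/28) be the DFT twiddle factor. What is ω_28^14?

ω_28^14 = e^(-2πi·14/28)
= cos(-2π·14/28) + i·sin(-2π·14/28)
= cos(-28π/28) + i·sin(-28π/28)

ω_28^14 = cos(-28π/28) + i·sin(-28π/28) = -1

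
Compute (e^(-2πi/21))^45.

Since ω_21^21 = 1, powers reduce modulo 21.
45 mod 21 = 3
So ω_21^45 = ω_21^3 = e^(-2πi·3/21)

ω_21^45 = ω_21^3 = 0.6235-0.7818i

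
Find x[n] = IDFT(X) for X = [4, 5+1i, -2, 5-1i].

x[n] = (1/4) Σ(k=0 to 3) X[k] · e^(2πikn/4)

Computing each x[n]:
x[0] = 3
x[1] = 1
x[2] = -2
x[3] = 2

x = [3, 1, -2, 2]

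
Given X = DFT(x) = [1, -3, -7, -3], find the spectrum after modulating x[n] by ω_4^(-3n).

Modulation property: DFT(ω_4^(-3n)·x[n]) = X[(k-3) mod 4], so circularly shift X by 3 positions.

X[k-3] = [-3, -7, -3, 1]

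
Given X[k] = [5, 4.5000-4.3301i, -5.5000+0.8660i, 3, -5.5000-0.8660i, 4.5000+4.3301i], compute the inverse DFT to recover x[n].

x[n] = (1/6) Σ(k=0 to 5) X[k] · e^(2πikn/6)

Computing each x[n]:
x[0] = 1
x[1] = 3
x[2] = 3
x[3] = -3
x[4] = 0
x[5] = 1

x = [1, 3, 3, -3, 0, 1]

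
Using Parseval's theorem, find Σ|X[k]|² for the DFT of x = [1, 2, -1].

Parseval: Σ|x[n]|² = (1/N)Σ|X[k]|², so Σ|X[k]|² = N·Σ|x[n]|² = 3·6.0000

Σ|X[k]|² = N·Σ|x[n]|² = 3·6.0000 = 18.0000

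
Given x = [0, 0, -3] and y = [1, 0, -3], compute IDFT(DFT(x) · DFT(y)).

(x ⊛ y)[n] = Σ(m=0 to 2) x[m] · y[(n-m) mod 3]

Computing each output sample:
(x ⊛ y)[0] = 0
(x ⊛ y)[1] = 9
(x ⊛ y)[2] = -3

x ⊛ y = [0, 9, -3]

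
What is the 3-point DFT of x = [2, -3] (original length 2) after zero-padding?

Original 2-point DFT: [-1, 5]
Zero-padded 3-point DFT provides frequency interpolation.

DFT_3([x, 0, ...]) = [-1, 3.5000+2.5981i, 3.5000-2.5981i]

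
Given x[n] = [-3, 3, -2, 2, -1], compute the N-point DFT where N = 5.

X[k] = Σ(n=0 to 4) x[n] · ω_5^(nk)
where ω_5 = e^(-2πi/5)

Computing each X[k]:
X[0] = -1
X[1] = -2.3820-1.4531i
X[2] = -4.6180-6.1554i
X[3] = -4.6180+6.1554i
X[4] = -2.3820+1.4531i

X = [-1, -2.3820-1.4531i, -4.6180-6.1554i, -4.6180+6.1554i, -2.3820+1.4531i]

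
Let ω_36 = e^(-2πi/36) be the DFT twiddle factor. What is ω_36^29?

ω_36^29 = e^(-2πi·29/36)
= cos(-2π·29/36) + i·sin(-2π·29/36)
= cos(-58π/36) + i·sin(-58π/36)

ω_36^29 = cos(-58π/36) + i·sin(-58π/36) = 0.3420+0.9397i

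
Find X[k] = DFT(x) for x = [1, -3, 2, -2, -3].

X[k] = Σ(n=0 to 4) x[n] · ω_5^(nk)
where ω_5 = e^(-2πi/5)

Computing each X[k]:
X[0] = -5
X[1] = -0.8541-2.3511i
X[2] = 5.8541+3.8042i
X[3] = 5.8541-3.8042i
X[4] = -0.8541+2.3511i

X = [-5, -0.8541-2.3511i, 5.8541+3.8042i, 5.8541-3.8042i, -0.8541+2.3511i]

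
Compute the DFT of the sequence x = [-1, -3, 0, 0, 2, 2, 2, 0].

X[k] = Σ(n=0 to 7) x[n] · ω_8^(nk)
where ω_8 = e^(-2πi/8)

Computing each X[k]:
X[0] = 2
X[1] = -6.5355+5.5355i
X[2] = -1+1i
X[3] = 0.5355+1.5355i
X[4] = 4
X[5] = 0.5355-1.5355i
X[6] = -1-1i
X[7] = -6.5355-5.5355i

X = [2, -6.5355+5.5355i, -1+1i, 0.5355+1.5355i, 4, 0.5355-1.5355i, -1-1i, -6.5355-5.5355i]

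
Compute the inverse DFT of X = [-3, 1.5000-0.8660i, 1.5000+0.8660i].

x[n] = (1/3) Σ(k=0 to 2) X[k] · e^(2πikn/3)

Computing each x[n]:
x[0] = 0
x[1] = -1
x[2] = -2

x = [0, -1, -2]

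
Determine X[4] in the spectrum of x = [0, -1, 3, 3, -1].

X[4] = Σ(n=0 to 4) x[n] · ω_5^(4n) where ω_5 = e^(-2πi/5)
= (0)·ω_5^0 + (-1)·ω_5^4 + (3)·ω_5^8 + (3)·ω_5^12 + (-1)·ω_5^16

X[4] = -5.4721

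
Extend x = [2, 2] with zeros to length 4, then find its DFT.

Original 2-point DFT: [4, 0]
Zero-padded 4-point DFT provides frequency interpolation.

DFT_4([x, 0, ...]) = [4, 2-2i, 0, 2+2i]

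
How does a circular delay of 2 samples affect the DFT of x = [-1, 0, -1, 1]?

Time shift by 2: X_shifted[k] = ω_4^(2k) · X[k]
Shifted x = [-1, 1, -1, 0]

DFT(x[n-2]) = [-1, -1i, -3, 1i]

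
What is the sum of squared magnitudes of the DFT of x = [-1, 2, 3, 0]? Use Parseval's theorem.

Parseval: Σ|x[n]|² = (1/N)Σ|X[k]|², so Σ|X[k]|² = N·Σ|x[n]|² = 4·14.0000

Σ|X[k]|² = N·Σ|x[n]|² = 4·14.0000 = 56.0000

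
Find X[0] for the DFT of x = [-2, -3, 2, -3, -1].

X[0] = Σ(n=0 to 4) x[n] · ω_5^0 = Σ x[n]
= (-2) + (-3) + (2) + (-3) + (-1)

X[0] = -7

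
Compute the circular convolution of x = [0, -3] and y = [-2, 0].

(x ⊛ y)[n] = Σ(m=0 to 1) x[m] · y[(n-m) mod 2]

Computing each output sample:
(x ⊛ y)[0] = 0
(x ⊛ y)[1] = 6

x ⊛ y = [0, 6]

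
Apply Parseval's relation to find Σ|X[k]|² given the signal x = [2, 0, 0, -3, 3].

Parseval: Σ|x[n]|² = (1/N)Σ|X[k]|², so Σ|X[k]|² = N·Σ|x[n]|² = 5·22.0000

Σ|X[k]|² = N·Σ|x[n]|² = 5·22.0000 = 110.0000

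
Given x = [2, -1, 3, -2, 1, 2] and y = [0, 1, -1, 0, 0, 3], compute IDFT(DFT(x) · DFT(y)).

(x ⊛ y)[n] = Σ(m=0 to 5) x[m] · y[(n-m) mod 6]

Computing each output sample:
(x ⊛ y)[0] = -2
(x ⊛ y)[1] = 9
(x ⊛ y)[2] = -9
(x ⊛ y)[3] = 7
(x ⊛ y)[4] = 1
(x ⊛ y)[5] = 9

x ⊛ y = [-2, 9, -9, 7, 1, 9]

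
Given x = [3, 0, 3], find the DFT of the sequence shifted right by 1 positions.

Time shift by 1: X_shifted[k] = ω_3^(1k) · X[k]
Shifted x = [3, 3, 0]

DFT(x[n-1]) = [6, 1.5000-2.5981i, 1.5000+2.5981i]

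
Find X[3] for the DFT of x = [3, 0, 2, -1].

X[3] = Σ(n=0 to 3) x[n] · ω_4^(3n) where ω_4 = e^(-2πi/4)
= (3)·ω_4^0 + (0)·ω_4^3 + (2)·ω_4^6 + (-1)·ω_4^9

X[3] = 1+1i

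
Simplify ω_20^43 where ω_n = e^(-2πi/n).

Since ω_20^20 = 1, powers reduce modulo 20.
43 mod 20 = 3
So ω_20^43 = ω_20^3 = e^(-2πi·3/20)

ω_20^43 = ω_20^3 = 0.5878-0.8090i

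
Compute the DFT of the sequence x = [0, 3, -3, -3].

X[k] = Σ(n=0 to 3) x[n] · ω_4^(nk)
where ω_4 = e^(-2πi/4)

Computing each X[k]:
X[0] = -3
X[1] = 3-6i
X[2] = -3
X[3] = 3+6i

X = [-3, 3-6i, -3, 3+6i]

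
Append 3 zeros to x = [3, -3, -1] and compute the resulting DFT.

Original 3-point DFT: [-1, 5.0000+1.7321i, 5.0000-1.7321i]
Zero-padded 6-point DFT provides frequency interpolation.

DFT_6([x, 0, ...]) = [-1, 2.0000+3.4641i, 5.0000+1.7321i, 5, 5.0000-1.7321i, 2.0000-3.4641i]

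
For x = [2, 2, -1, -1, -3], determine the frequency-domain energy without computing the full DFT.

Parseval: Σ|x[n]|² = (1/N)Σ|X[k]|², so Σ|X[k]|² = N·Σ|x[n]|² = 5·19.0000

Σ|X[k]|² = N·Σ|x[n]|² = 5·19.0000 = 95.0000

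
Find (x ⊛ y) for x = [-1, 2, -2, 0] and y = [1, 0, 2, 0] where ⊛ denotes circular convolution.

(x ⊛ y)[n] = Σ(m=0 to 3) x[m] · y[(n-m) mod 4]

Computing each output sample:
(x ⊛ y)[0] = -5
(x ⊛ y)[1] = 2
(x ⊛ y)[2] = -4
(x ⊛ y)[3] = 4

x ⊛ y = [-5, 2, -4, 4]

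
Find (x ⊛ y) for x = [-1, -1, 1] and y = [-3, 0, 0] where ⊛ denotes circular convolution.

(x ⊛ y)[n] = Σ(m=0 to 2) x[m] · y[(n-m) mod 3]

Computing each output sample:
(x ⊛ y)[0] = 3
(x ⊛ y)[1] = 3
(x ⊛ y)[2] = -3

x ⊛ y = [3, 3, -3]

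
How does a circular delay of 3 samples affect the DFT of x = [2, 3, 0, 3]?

Time shift by 3: X_shifted[k] = ω_4^(3k) · X[k]
Shifted x = [3, 0, 3, 2]

DFT(x[n-3]) = [8, 2i, 4, -2i]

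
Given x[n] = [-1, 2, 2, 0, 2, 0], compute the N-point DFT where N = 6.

X[k] = Σ(n=0 to 5) x[n] · ω_6^(nk)
where ω_6 = e^(-2πi/6)

Computing each X[k]:
X[0] = 5
X[1] = -2.0000-1.7321i
X[2] = -4.0000-1.7321i
X[3] = 1
X[4] = -4.0000+1.7321i
X[5] = -2.0000+1.7321i

X = [5, -2.0000-1.7321i, -4.0000-1.7321i, 1, -4.0000+1.7321i, -2.0000+1.7321i]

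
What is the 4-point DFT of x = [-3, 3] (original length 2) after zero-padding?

Original 2-point DFT: [0, -6]
Zero-padded 4-point DFT provides frequency interpolation.

DFT_4([x, 0, ...]) = [0, -3-3i, -6, -3+3i]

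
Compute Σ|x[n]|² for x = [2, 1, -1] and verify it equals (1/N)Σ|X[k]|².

Time domain:
Σ|x[n]|² = |2|² + |1|² + |-1|² = 6.0000

Frequency domain:
(1/3)Σ|X[k]|² = (1/3)(|2|² + |2.0000-1.7321i|² + |2.0000+1.7321i|²) = (1/3)·18.0000 = 6.0000

Both sides agree, confirming Parseval's theorem.

Σ|x[n]|² = (1/N)Σ|X[k]|² = 6.0000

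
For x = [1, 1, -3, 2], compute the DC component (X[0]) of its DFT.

X[0] = Σ(n=0 to 3) x[n] · ω_4^0 = Σ x[n]
= (1) + (1) + (-3) + (2)

X[0] = 1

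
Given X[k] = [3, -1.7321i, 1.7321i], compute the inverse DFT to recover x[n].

x[n] = (1/3) Σ(k=0 to 2) X[k] · e^(2πikn/3)

Computing each x[n]:
x[0] = 1
x[1] = 2
x[2] = 0

x = [1, 2, 0]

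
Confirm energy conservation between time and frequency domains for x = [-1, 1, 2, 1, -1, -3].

Time domain:
Σ|x[n]|² = |-1|² + |1|² + |2|² + |1|² + |-1|² + |-3|² = 17.0000

Frequency domain:
(1/6)Σ|X[k]|² = (1/6)(|-1|² + |-3.5000-6.0622i|² + |0.5000-0.8660i|² + |1|² + |0.5000+0.8660i|² + |-3.5000+6.0622i|²) = (1/6)·102.0000 = 17.0000

Both sides agree, confirming Parseval's theorem.

Σ|x[n]|² = (1/N)Σ|X[k]|² = 17.0000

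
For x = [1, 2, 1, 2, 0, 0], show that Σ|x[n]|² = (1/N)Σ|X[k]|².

Time domain:
Σ|x[n]|² = |1|² + |2|² + |1|² + |2|² + |0|² + |0|² = 10.0000

Frequency domain:
(1/6)Σ|X[k]|² = (1/6)(|6|² + |-0.5000-2.5981i|² + |1.5000-0.8660i|² + |-2|² + |1.5000+0.8660i|² + |-0.5000+2.5981i|²) = (1/6)·60.0000 = 10.0000

Both sides agree, confirming Parseval's theorem.

Σ|x[n]|² = (1/N)Σ|X[k]|² = 10.0000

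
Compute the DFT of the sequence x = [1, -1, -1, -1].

X[k] = Σ(n=0 to 3) x[n] · ω_4^(nk)
where ω_4 = e^(-2πi/4)

Computing each X[k]:
X[0] = -2
X[1] = 2
X[2] = 2
X[3] = 2

X = [-2, 2, 2, 2]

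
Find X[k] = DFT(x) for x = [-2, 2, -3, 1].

X[k] = Σ(n=0 to 3) x[n] · ω_4^(nk)
where ω_4 = e^(-2πi/4)

Computing each X[k]:
X[0] = -2
X[1] = 1-1i
X[2] = -8
X[3] = 1+1i

X = [-2, 1-1i, -8, 1+1i]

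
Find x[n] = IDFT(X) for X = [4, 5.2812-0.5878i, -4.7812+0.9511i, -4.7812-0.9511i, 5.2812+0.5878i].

x[n] = (1/5) Σ(k=0 to 4) X[k] · e^(2πikn/5)

Computing each x[n]:
x[0] = 1
x[1] = 3
x[2] = -1
x[3] = -2
x[4] = 3

x = [1, 3, -1, -2, 3]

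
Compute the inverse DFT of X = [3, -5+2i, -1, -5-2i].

x[n] = (1/4) Σ(k=0 to 3) X[k] · e^(2πikn/4)

Computing each x[n]:
x[0] = -2
x[1] = 0
x[2] = 3
x[3] = 2

x = [-2, 0, 3, 2]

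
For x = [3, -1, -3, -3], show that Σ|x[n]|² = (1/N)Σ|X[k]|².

Time domain:
Σ|x[n]|² = |3|² + |-1|² + |-3|² + |-3|² = 28.0000

Frequency domain:
(1/4)Σ|X[k]|² = (1/4)(|-4|² + |6-2i|² + |4|² + |6+2i|²) = (1/4)·112.0000 = 28.0000

Both sides agree, confirming Parseval's theorem.

Σ|x[n]|² = (1/N)Σ|X[k]|² = 28.0000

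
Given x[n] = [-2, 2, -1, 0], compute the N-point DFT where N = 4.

X[k] = Σ(n=0 to 3) x[n] · ω_4^(nk)
where ω_4 = e^(-2πi/4)

Computing each X[k]:
X[0] = -1
X[1] = -1-2i
X[2] = -5
X[3] = -1+2i

X = [-1, -1-2i, -5, -1+2i]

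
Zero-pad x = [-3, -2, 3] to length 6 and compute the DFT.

Original 3-point DFT: [-2, -3.5000+4.3301i, -3.5000-4.3301i]
Zero-padded 6-point DFT provides frequency interpolation.

DFT_6([x, 0, ...]) = [-2, -5.5000-0.8660i, -3.5000+4.3301i, 2, -3.5000-4.3301i, -5.5000+0.8660i]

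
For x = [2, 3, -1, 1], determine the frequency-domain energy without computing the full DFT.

Parseval: Σ|x[n]|² = (1/N)Σ|X[k]|², so Σ|X[k]|² = N·Σ|x[n]|² = 4·15.0000

Σ|X[k]|² = N·Σ|x[n]|² = 4·15.0000 = 60.0000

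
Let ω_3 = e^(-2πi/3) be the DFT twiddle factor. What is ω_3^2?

ω_3^2 = e^(-2πi·2/3)
= cos(-2π·2/3) + i·sin(-2π·2/3)
= cos(-4π/3) + i·sin(-4π/3)

ω_3^2 = cos(-4π/3) + i·sin(-4π/3) = -0.5000+0.8660i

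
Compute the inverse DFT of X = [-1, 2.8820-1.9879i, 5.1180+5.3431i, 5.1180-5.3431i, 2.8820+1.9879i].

x[n] = (1/5) Σ(k=0 to 4) X[k] · e^(2πikn/5)

Computing each x[n]:
x[0] = 3
x[1] = -2
x[2] = 2
x[3] = -3
x[4] = -1

x = [3, -2, 2, -3, -1]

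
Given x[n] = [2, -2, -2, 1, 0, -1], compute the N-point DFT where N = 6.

X[k] = Σ(n=0 to 5) x[n] · ω_6^(nk)
where ω_6 = e^(-2πi/6)

Computing each X[k]:
X[0] = -2
X[1] = 0.5000+2.5981i
X[2] = 5.5000-0.8660i
X[3] = 2
X[4] = 5.5000+0.8660i
X[5] = 0.5000-2.5981i

X = [-2, 0.5000+2.5981i, 5.5000-0.8660i, 2, 5.5000+0.8660i, 0.5000-2.5981i]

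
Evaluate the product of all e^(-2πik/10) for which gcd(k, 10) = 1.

The primitive 10th roots of unity are ω_10^k for k coprime to 10: k ∈ {1, 3, 7, 9}
Their product equals the constant term of the cyclotomic polynomial Φ_10(x) up to sign.
For n ≥ 3, the product of all primitive nth roots of unity is 1. (For n=1 it is 1; for n=2 it is -1.)

1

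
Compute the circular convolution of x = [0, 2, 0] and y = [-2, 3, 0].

(x ⊛ y)[n] = Σ(m=0 to 2) x[m] · y[(n-m) mod 3]

Computing each output sample:
(x ⊛ y)[0] = 0
(x ⊛ y)[1] = -4
(x ⊛ y)[2] = 6

x ⊛ y = [0, -4, 6]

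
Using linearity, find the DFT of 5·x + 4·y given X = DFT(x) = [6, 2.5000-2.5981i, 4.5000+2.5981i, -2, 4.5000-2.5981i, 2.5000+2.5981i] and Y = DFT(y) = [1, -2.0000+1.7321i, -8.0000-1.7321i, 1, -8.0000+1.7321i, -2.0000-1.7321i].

By linearity: DFT(5x + 4y) = 5·DFT(x) + 4·DFT(y)
= 5·[6, 2.5000-2.5981i, 4.5000+2.5981i, -2, 4.5000-2.5981i, 2.5000+2.5981i] + 4·[1, -2.0000+1.7321i, -8.0000-1.7321i, 1, -8.0000+1.7321i, -2.0000-1.7321i]

Computing element-wise:
Z[0] = 5·(6) + 4·(1) = 34
Z[1] = 5·(2.5000-2.5981i) + 4·(-2.0000+1.7321i) = 4.5000-6.0621i
Z[2] = 5·(4.5000+2.5981i) + 4·(-8.0000-1.7321i) = -9.5000+6.0621i
Z[3] = 5·(-2) + 4·(1) = -6
Z[4] = 5·(4.5000-2.5981i) + 4·(-8.0000+1.7321i) = -9.5000-6.0621i
Z[5] = 5·(2.5000+2.5981i) + 4·(-2.0000-1.7321i) = 4.5000+6.0621i

DFT(5x + 4y) = 5·X + 4·Y = [34, 4.5000-6.0621i, -9.5000+6.0621i, -6, -9.5000-6.0621i, 4.5000+6.0621i]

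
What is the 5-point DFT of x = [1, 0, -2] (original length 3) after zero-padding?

Original 3-point DFT: [-1, 2.0000-1.7321i, 2.0000+1.7321i]
Zero-padded 5-point DFT provides frequency interpolation.

DFT_5([x, 0, ...]) = [-1, 2.6180+1.1756i, 0.3820-1.9021i, 0.3820+1.9021i, 2.6180-1.1756i]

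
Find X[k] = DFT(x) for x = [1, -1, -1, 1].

X[k] = Σ(n=0 to 3) x[n] · ω_4^(nk)
where ω_4 = e^(-2πi/4)

Computing each X[k]:
X[0] = 0
X[1] = 2+2i
X[2] = 0
X[3] = 2-2i

X = [0, 2+2i, 0, 2-2i]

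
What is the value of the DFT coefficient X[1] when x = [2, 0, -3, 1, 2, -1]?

X[1] = Σ(n=0 to 5) x[n] · ω_6^(1n) where ω_6 = e^(-2πi/6)
= (2)·ω_6^0 + (0)·ω_6^1 + (-3)·ω_6^2 + (1)·ω_6^3 + (2)·ω_6^4 + (-1)·ω_6^5

X[1] = 1.0000+3.4641i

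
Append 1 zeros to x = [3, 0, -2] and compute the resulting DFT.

Original 3-point DFT: [1, 4.0000-1.7321i, 4.0000+1.7321i]
Zero-padded 4-point DFT provides frequency interpolation.

DFT_4([x, 0, ...]) = [1, 5, 1, 5]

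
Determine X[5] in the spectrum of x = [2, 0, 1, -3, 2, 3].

X[5] = Σ(n=0 to 5) x[n] · ω_6^(5n) where ω_6 = e^(-2πi/6)
= (2)·ω_6^0 + (0)·ω_6^5 + (1)·ω_6^10 + (-3)·ω_6^15 + (2)·ω_6^20 + (3)·ω_6^25

X[5] = 5.0000-3.4641i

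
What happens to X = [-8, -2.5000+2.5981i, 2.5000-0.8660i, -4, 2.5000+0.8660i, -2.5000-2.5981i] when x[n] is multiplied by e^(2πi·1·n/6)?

Modulation property: DFT(ω_6^(-1n)·x[n]) = X[(k-1) mod 6], so circularly shift X by 1 positions.

X[k-1] = [-2.5000-2.5981i, -8, -2.5000+2.5981i, 2.5000-0.8660i, -4, 2.5000+0.8660i]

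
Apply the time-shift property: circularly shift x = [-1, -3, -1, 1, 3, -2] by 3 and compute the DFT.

Time shift by 3: X_shifted[k] = ω_6^(3k) · X[k]
Shifted x = [1, 3, -2, -1, -3, -1]

DFT(x[n-3]) = [-3, 5.5000-4.3301i, 1.5000-2.5981i, -5, 1.5000+2.5981i, 5.5000+4.3301i]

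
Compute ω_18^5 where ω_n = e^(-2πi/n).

ω_18^5 = e^(-2πi·5/18)
= cos(-2π·5/18) + i·sin(-2π·5/18)
= cos(-10π/18) + i·sin(-10π/18)

ω_18^5 = cos(-10π/18) + i·sin(-10π/18) = -0.1736-0.9848i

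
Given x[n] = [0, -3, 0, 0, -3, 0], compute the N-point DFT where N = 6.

X[k] = Σ(n=0 to 5) x[n] · ω_6^(nk)
where ω_6 = e^(-2πi/6)

Computing each X[k]:
X[0] = -6
X[1] = 0
X[2] = 3.0000+5.1962i
X[3] = 0
X[4] = 3.0000-5.1962i
X[5] = 0

X = [-6, 0, 3.0000+5.1962i, 0, 3.0000-5.1962i, 0]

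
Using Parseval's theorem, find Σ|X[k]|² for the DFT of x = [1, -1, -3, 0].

Parseval: Σ|x[n]|² = (1/N)Σ|X[k]|², so Σ|X[k]|² = N·Σ|x[n]|² = 4·11.0000

Σ|X[k]|² = N·Σ|x[n]|² = 4·11.0000 = 44.0000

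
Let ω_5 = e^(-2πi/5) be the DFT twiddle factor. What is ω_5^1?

ω_5^1 = e^(-2πi·1/5)
= cos(-2π·1/5) + i·sin(-2π·1/5)
= cos(-2π/5) + i·sin(-2π/5)

ω_5^1 = cos(-2π/5) + i·sin(-2π/5) = 0.3090-0.9511i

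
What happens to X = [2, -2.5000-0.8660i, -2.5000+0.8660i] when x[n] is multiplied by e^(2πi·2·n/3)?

Modulation property: DFT(ω_3^(-2n)·x[n]) = X[(k-2) mod 3], so circularly shift X by 2 positions.

X[k-2] = [-2.5000-0.8660i, -2.5000+0.8660i, 2]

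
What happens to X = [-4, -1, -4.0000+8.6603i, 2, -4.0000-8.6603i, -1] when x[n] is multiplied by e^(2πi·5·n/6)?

Modulation property: DFT(ω_6^(-5n)·x[n]) = X[(k-5) mod 6], so circularly shift X by 5 positions.

X[k-5] = [-1, -4.0000+8.6603i, 2, -4.0000-8.6603i, -1, -4]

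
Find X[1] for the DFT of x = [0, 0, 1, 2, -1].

X[1] = Σ(n=0 to 4) x[n] · ω_5^(1n) where ω_5 = e^(-2πi/5)
= (0)·ω_5^0 + (0)·ω_5^1 + (1)·ω_5^2 + (2)·ω_5^3 + (-1)·ω_5^4

X[1] = -2.7361-0.3633i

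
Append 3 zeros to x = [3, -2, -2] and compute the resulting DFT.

Original 3-point DFT: [-1, 5, 5]
Zero-padded 6-point DFT provides frequency interpolation.

DFT_6([x, 0, ...]) = [-1, 3.0000+3.4641i, 5, 3, 5, 3.0000-3.4641i]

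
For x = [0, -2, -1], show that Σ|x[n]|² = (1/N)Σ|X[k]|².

Time domain:
Σ|x[n]|² = |0|² + |-2|² + |-1|² = 5.0000

Frequency domain:
(1/3)Σ|X[k]|² = (1/3)(|-3|² + |1.5000+0.8660i|² + |1.5000-0.8660i|²) = (1/3)·15.0000 = 5.0000

Both sides agree, confirming Parseval's theorem.

Σ|x[n]|² = (1/N)Σ|X[k]|² = 5.0000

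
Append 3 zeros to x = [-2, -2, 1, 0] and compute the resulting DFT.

Original 4-point DFT: [-3, -3+2i, 1, -3-2i]
Zero-padded 7-point DFT provides frequency interpolation.

DFT_7([x, 0, ...]) = [-3, -3.4695+0.5887i, -2.4559+2.3837i, 0.4254+1.6496i, 0.4254-1.6496i, -2.4559-2.3837i, -3.4695-0.5887i]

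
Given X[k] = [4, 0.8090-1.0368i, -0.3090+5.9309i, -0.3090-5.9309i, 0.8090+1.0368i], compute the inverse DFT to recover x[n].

x[n] = (1/5) Σ(k=0 to 4) X[k] · e^(2πikn/5)

Computing each x[n]:
x[0] = 1
x[1] = 0
x[2] = 3
x[3] = -2
x[4] = 2

x = [1, 0, 3, -2, 2]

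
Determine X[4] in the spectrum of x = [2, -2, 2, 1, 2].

X[4] = Σ(n=0 to 4) x[n] · ω_5^(4n) where ω_5 = e^(-2πi/5)
= (2)·ω_5^0 + (-2)·ω_5^4 + (2)·ω_5^8 + (1)·ω_5^12 + (2)·ω_5^16

X[4] = -0.4271-3.2164i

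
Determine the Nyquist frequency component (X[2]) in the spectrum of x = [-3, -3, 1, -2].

X[2] = Σ(n=0 to 3) x[n] · ω_4^(2n) where ω_4 = e^(-2πi/4)
= (-3)·ω_4^0 + (-3)·ω_4^2 + (1)·ω_4^4 + (-2)·ω_4^6

X[2] = 3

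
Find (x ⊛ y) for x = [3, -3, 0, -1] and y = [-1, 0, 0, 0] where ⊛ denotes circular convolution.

(x ⊛ y)[n] = Σ(m=0 to 3) x[m] · y[(n-m) mod 4]

Computing each output sample:
(x ⊛ y)[0] = -3
(x ⊛ y)[1] = 3
(x ⊛ y)[2] = 0
(x ⊛ y)[3] = 1

x ⊛ y = [-3, 3, 0, 1]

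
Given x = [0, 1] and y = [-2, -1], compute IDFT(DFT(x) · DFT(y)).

(x ⊛ y)[n] = Σ(m=0 to 1) x[m] · y[(n-m) mod 2]

Computing each output sample:
(x ⊛ y)[0] = -1
(x ⊛ y)[1] = -2

x ⊛ y = [-1, -2]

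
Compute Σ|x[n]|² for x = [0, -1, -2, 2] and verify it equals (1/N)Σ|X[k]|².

Time domain:
Σ|x[n]|² = |0|² + |-1|² + |-2|² + |2|² = 9.0000

Frequency domain:
(1/4)Σ|X[k]|² = (1/4)(|-1|² + |2+3i|² + |-3|² + |2-3i|²) = (1/4)·36.0000 = 9.0000

Both sides agree, confirming Parseval's theorem.

Σ|x[n]|² = (1/N)Σ|X[k]|² = 9.0000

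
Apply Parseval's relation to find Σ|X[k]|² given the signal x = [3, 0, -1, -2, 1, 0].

Parseval: Σ|x[n]|² = (1/N)Σ|X[k]|², so Σ|X[k]|² = N·Σ|x[n]|² = 6·15.0000

Σ|X[k]|² = N·Σ|x[n]|² = 6·15.0000 = 90.0000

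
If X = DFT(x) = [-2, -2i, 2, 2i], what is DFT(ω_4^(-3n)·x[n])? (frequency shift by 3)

Modulation property: DFT(ω_4^(-3n)·x[n]) = X[(k-3) mod 4], so circularly shift X by 3 positions.

X[k-3] = [-2i, 2, 2i, -2]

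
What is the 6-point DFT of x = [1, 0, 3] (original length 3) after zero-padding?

Original 3-point DFT: [4, -0.5000+2.5981i, -0.5000-2.5981i]
Zero-padded 6-point DFT provides frequency interpolation.

DFT_6([x, 0, ...]) = [4, -0.5000-2.5981i, -0.5000+2.5981i, 4, -0.5000-2.5981i, -0.5000+2.5981i]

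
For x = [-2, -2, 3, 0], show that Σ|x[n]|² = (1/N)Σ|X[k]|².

Time domain:
Σ|x[n]|² = |-2|² + |-2|² + |3|² + |0|² = 17.0000

Frequency domain:
(1/4)Σ|X[k]|² = (1/4)(|-1|² + |-5+2i|² + |3|² + |-5-2i|²) = (1/4)·68.0000 = 17.0000

Both sides agree, confirming Parseval's theorem.

Σ|x[n]|² = (1/N)Σ|X[k]|² = 17.0000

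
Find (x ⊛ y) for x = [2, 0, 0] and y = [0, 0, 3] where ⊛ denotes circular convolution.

(x ⊛ y)[n] = Σ(m=0 to 2) x[m] · y[(n-m) mod 3]

Computing each output sample:
(x ⊛ y)[0] = 0
(x ⊛ y)[1] = 0
(x ⊛ y)[2] = 6

x ⊛ y = [0, 0, 6]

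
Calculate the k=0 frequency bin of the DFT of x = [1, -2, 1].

X[0] = Σ(n=0 to 2) x[n] · ω_3^0 = Σ x[n]
= (1) + (-2) + (1)

X[0] = 0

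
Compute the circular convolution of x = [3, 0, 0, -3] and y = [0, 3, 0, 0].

(x ⊛ y)[n] = Σ(m=0 to 3) x[m] · y[(n-m) mod 4]

Computing each output sample:
(x ⊛ y)[0] = -9
(x ⊛ y)[1] = 9
(x ⊛ y)[2] = 0
(x ⊛ y)[3] = 0

x ⊛ y = [-9, 9, 0, 0]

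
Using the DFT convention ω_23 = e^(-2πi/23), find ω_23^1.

ω_23^1 = e^(-2πi·1/23)
= cos(-2π·1/23) + i·sin(-2π·1/23)
= cos(-2π/23) + i·sin(-2π/23)

ω_23^1 = cos(-2π/23) + i·sin(-2π/23) = 0.9629-0.2698i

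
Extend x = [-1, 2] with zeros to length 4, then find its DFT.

Original 2-point DFT: [1, -3]
Zero-padded 4-point DFT provides frequency interpolation.

DFT_4([x, 0, ...]) = [1, -1-2i, -3, -1+2i]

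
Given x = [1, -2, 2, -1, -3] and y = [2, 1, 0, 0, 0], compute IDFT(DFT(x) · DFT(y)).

(x ⊛ y)[n] = Σ(m=0 to 4) x[m] · y[(n-m) mod 5]

Computing each output sample:
(x ⊛ y)[0] = -1
(x ⊛ y)[1] = -3
(x ⊛ y)[2] = 2
(x ⊛ y)[3] = 0
(x ⊛ y)[4] = -7

x ⊛ y = [-1, -3, 2, 0, -7]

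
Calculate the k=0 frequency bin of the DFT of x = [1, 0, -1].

X[0] = Σ(n=0 to 2) x[n] · ω_3^0 = Σ x[n]
= (1) + (0) + (-1)

X[0] = 0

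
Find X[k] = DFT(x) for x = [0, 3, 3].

X[k] = Σ(n=0 to 2) x[n] · ω_3^(nk)
where ω_3 = e^(-2πi/3)

Computing each X[k]:
X[0] = 6
X[1] = -3
X[2] = -3

X = [6, -3, -3]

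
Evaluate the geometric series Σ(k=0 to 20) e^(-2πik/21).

Sum of all nth roots of unity equals 0 for n > 1 (geometric series with r ≠ 1).

0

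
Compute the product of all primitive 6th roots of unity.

The primitive 6th roots of unity are ω_6^k for k coprime to 6: k ∈ {1, 5}
Their product equals the constant term of the cyclotomic polynomial Φ_6(x) up to sign.
For n ≥ 3, the product of all primitive nth roots of unity is 1. (For n=1 it is 1; for n=2 it is -1.)

1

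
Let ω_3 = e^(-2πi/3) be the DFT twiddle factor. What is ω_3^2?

ω_3^2 = e^(-2πi·2/3)
= cos(-2π·2/3) + i·sin(-2π·2/3)
= cos(-4π/3) + i·sin(-4π/3)

ω_3^2 = cos(-4π/3) + i·sin(-4π/3) = -0.5000+0.8660i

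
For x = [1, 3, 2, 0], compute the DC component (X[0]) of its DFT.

X[0] = Σ(n=0 to 3) x[n] · ω_4^0 = Σ x[n]
= (1) + (3) + (2) + (0)

X[0] = 6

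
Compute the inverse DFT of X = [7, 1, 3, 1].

x[n] = (1/4) Σ(k=0 to 3) X[k] · e^(2πikn/4)

Computing each x[n]:
x[0] = 3
x[1] = 1
x[2] = 2
x[3] = 1

x = [3, 1, 2, 1]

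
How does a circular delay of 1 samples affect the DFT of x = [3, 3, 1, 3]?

Time shift by 1: X_shifted[k] = ω_4^(1k) · X[k]
Shifted x = [3, 3, 3, 1]

DFT(x[n-1]) = [10, -2i, 2, 2i]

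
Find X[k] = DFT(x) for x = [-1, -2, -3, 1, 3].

X[k] = Σ(n=0 to 4) x[n] · ω_5^(nk)
where ω_5 = e^(-2πi/5)

Computing each X[k]:
X[0] = -2
X[1] = 0.9271+7.1064i
X[2] = -2.4271-0.8653i
X[3] = -2.4271+0.8653i
X[4] = 0.9271-7.1064i

X = [-2, 0.9271+7.1064i, -2.4271-0.8653i, -2.4271+0.8653i, 0.9271-7.1064i]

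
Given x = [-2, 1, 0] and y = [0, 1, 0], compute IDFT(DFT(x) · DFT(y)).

(x ⊛ y)[n] = Σ(m=0 to 2) x[m] · y[(n-m) mod 3]

Computing each output sample:
(x ⊛ y)[0] = 0
(x ⊛ y)[1] = -2
(x ⊛ y)[2] = 1

x ⊛ y = [0, -2, 1]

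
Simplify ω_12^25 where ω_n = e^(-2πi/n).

Since ω_12^12 = 1, powers reduce modulo 12.
25 mod 12 = 1
So ω_12^25 = ω_12^1 = e^(-2πi·1/12)

ω_12^25 = ω_12^1 = 0.8660-0.5000i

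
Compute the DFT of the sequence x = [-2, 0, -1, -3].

X[k] = Σ(n=0 to 3) x[n] · ω_4^(nk)
where ω_4 = e^(-2πi/4)

Computing each X[k]:
X[0] = -6
X[1] = -1-3i
X[2] = 0
X[3] = -1+3i

X = [-6, -1-3i, 0, -1+3i]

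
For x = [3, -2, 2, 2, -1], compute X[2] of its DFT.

X[2] = Σ(n=0 to 4) x[n] · ω_5^(2n) where ω_5 = e^(-2πi/5)
= (3)·ω_5^0 + (-2)·ω_5^2 + (2)·ω_5^4 + (2)·ω_5^6 + (-1)·ω_5^8

X[2] = 6.6631+0.5878i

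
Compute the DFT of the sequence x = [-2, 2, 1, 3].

X[k] = Σ(n=0 to 3) x[n] · ω_4^(nk)
where ω_4 = e^(-2πi/4)

Computing each X[k]:
X[0] = 4
X[1] = -3+1i
X[2] = -6
X[3] = -3-1i

X = [4, -3+1i, -6, -3-1i]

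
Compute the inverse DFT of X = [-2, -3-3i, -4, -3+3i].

x[n] = (1/4) Σ(k=0 to 3) X[k] · e^(2πikn/4)

Computing each x[n]:
x[0] = -3
x[1] = 2
x[2] = 0
x[3] = -1

x = [-3, 2, 0, -1]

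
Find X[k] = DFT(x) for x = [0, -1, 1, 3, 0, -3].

X[k] = Σ(n=0 to 5) x[n] · ω_6^(nk)
where ω_6 = e^(-2πi/6)

Computing each X[k]:
X[0] = 0
X[1] = -5.5000-2.5981i
X[2] = 4.5000-0.8660i
X[3] = 2
X[4] = 4.5000+0.8660i
X[5] = -5.5000+2.5981i

X = [0, -5.5000-2.5981i, 4.5000-0.8660i, 2, 4.5000+0.8660i, -5.5000+2.5981i]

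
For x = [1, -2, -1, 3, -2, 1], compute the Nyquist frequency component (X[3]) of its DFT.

X[3] = Σ(n=0 to 5) x[n] · ω_6^(3n) where ω_6 = e^(-2πi/6)
= (1)·ω_6^0 + (-2)·ω_6^3 + (-1)·ω_6^6 + (3)·ω_6^9 + (-2)·ω_6^12 + (1)·ω_6^15

X[3] = -4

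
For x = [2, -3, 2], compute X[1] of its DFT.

X[1] = Σ(n=0 to 2) x[n] · ω_3^(1n) where ω_3 = e^(-2πi/3)
= (2)·ω_3^0 + (-3)·ω_3^1 + (2)·ω_3^2

X[1] = 2.5000+4.3301i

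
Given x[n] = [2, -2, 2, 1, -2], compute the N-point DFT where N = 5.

X[k] = Σ(n=0 to 4) x[n] · ω_5^(nk)
where ω_5 = e^(-2πi/5)

Computing each X[k]:
X[0] = 1
X[1] = -1.6631-0.5878i
X[2] = 6.1631+0.9511i
X[3] = 6.1631-0.9511i
X[4] = -1.6631+0.5878i

X = [1, -1.6631-0.5878i, 6.1631+0.9511i, 6.1631-0.9511i, -1.6631+0.5878i]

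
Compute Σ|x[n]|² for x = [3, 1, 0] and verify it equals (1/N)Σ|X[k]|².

Time domain:
Σ|x[n]|² = |3|² + |1|² + |0|² = 10.0000

Frequency domain:
(1/3)Σ|X[k]|² = (1/3)(|4|² + |2.5000-0.8660i|² + |2.5000+0.8660i|²) = (1/3)·30.0000 = 10.0000

Both sides agree, confirming Parseval's theorem.

Σ|x[n]|² = (1/N)Σ|X[k]|² = 10.0000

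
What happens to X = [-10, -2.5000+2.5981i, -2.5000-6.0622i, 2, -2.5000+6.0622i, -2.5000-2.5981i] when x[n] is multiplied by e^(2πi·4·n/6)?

Modulation property: DFT(ω_6^(-4n)·x[n]) = X[(k-4) mod 6], so circularly shift X by 4 positions.

X[k-4] = [-2.5000-6.0622i, 2, -2.5000+6.0622i, -2.5000-2.5981i, -10, -2.5000+2.5981i]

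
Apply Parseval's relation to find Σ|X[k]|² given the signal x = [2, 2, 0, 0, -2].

Parseval: Σ|x[n]|² = (1/N)Σ|X[k]|², so Σ|X[k]|² = N·Σ|x[n]|² = 5·12.0000

Σ|X[k]|² = N·Σ|x[n]|² = 5·12.0000 = 60.0000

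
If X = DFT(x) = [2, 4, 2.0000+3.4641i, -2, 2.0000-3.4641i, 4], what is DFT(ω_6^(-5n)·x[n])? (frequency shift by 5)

Modulation property: DFT(ω_6^(-5n)·x[n]) = X[(k-5) mod 6], so circularly shift X by 5 positions.

X[k-5] = [4, 2.0000+3.4641i, -2, 2.0000-3.4641i, 4, 2]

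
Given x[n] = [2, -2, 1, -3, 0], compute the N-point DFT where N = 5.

X[k] = Σ(n=0 to 4) x[n] · ω_5^(nk)
where ω_5 = e^(-2πi/5)

Computing each X[k]:
X[0] = -2
X[1] = 3.0000-0.4490i
X[2] = 3.0000+4.9798i
X[3] = 3.0000-4.9798i
X[4] = 3.0000+0.4490i

X = [-2, 3.0000-0.4490i, 3.0000+4.9798i, 3.0000-4.9798i, 3.0000+0.4490i]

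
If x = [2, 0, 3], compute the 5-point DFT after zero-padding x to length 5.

Original 3-point DFT: [5, 0.5000+2.5981i, 0.5000-2.5981i]
Zero-padded 5-point DFT provides frequency interpolation.

DFT_5([x, 0, ...]) = [5, -0.4271-1.7634i, 2.9271+2.8532i, 2.9271-2.8532i, -0.4271+1.7634i]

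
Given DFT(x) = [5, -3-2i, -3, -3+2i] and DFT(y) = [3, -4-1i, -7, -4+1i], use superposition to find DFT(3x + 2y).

By linearity: DFT(3x + 2y) = 3·DFT(x) + 2·DFT(y)
= 3·[5, -3-2i, -3, -3+2i] + 2·[3, -4-1i, -7, -4+1i]

Computing element-wise:
Z[0] = 3·(5) + 2·(3) = 21
Z[1] = 3·(-3-2i) + 2·(-4-1i) = -17-8i
Z[2] = 3·(-3) + 2·(-7) = -23
Z[3] = 3·(-3+2i) + 2·(-4+1i) = -17+8i

DFT(3x + 2y) = 3·X + 2·Y = [21, -17-8i, -23, -17+8i]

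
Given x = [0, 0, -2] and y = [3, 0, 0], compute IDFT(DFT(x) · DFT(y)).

(x ⊛ y)[n] = Σ(m=0 to 2) x[m] · y[(n-m) mod 3]

Computing each output sample:
(x ⊛ y)[0] = 0
(x ⊛ y)[1] = 0
(x ⊛ y)[2] = -6

x ⊛ y = [0, 0, -6]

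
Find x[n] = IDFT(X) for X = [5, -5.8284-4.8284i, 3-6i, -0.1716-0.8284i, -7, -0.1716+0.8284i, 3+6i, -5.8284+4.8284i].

x[n] = (1/8) Σ(k=0 to 7) X[k] · e^(2πikn/8)

Computing each x[n]:
x[0] = -1
x[1] = 3
x[2] = 0
x[3] = 2
x[4] = 2
x[5] = 3
x[6] = -2
x[7] = -2

x = [-1, 3, 0, 2, 2, 3, -2, -2]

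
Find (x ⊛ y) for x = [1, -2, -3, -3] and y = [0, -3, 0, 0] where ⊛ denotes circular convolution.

(x ⊛ y)[n] = Σ(m=0 to 3) x[m] · y[(n-m) mod 4]

Computing each output sample:
(x ⊛ y)[0] = 9
(x ⊛ y)[1] = -3
(x ⊛ y)[2] = 6
(x ⊛ y)[3] = 9

x ⊛ y = [9, -3, 6, 9]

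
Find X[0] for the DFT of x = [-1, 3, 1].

X[0] = Σ(n=0 to 2) x[n] · ω_3^0 = Σ x[n]
= (-1) + (3) + (1)

X[0] = 3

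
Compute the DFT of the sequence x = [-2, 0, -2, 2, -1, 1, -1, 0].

X[k] = Σ(n=0 to 7) x[n] · ω_8^(nk)
where ω_8 = e^(-2πi/8)

Computing each X[k]:
X[0] = -3
X[1] = -3.1213+0.2929i
X[2] = 1i
X[3] = 1.1213-1.7071i
X[4] = -9
X[5] = 1.1213+1.7071i
X[6] = -1i
X[7] = -3.1213-0.2929i

X = [-3, -3.1213+0.2929i, 1i, 1.1213-1.7071i, -9, 1.1213+1.7071i, -1i, -3.1213-0.2929i]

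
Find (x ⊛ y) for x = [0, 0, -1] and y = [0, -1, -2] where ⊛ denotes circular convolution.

(x ⊛ y)[n] = Σ(m=0 to 2) x[m] · y[(n-m) mod 3]

Computing each output sample:
(x ⊛ y)[0] = 1
(x ⊛ y)[1] = 2
(x ⊛ y)[2] = 0

x ⊛ y = [1, 2, 0]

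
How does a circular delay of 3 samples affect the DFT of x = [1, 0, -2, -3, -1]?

Time shift by 3: X_shifted[k] = ω_5^(3k) · X[k]
Shifted x = [-2, -3, -1, 1, 0]

DFT(x[n-3]) = [-5, -2.9271+4.0287i, 0.4271-0.1388i, 0.4271+0.1388i, -2.9271-4.0287i]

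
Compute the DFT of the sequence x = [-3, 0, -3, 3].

X[k] = Σ(n=0 to 3) x[n] · ω_4^(nk)
where ω_4 = e^(-2πi/4)

Computing each X[k]:
X[0] = -3
X[1] = 3i
X[2] = -9
X[3] = -3i

X = [-3, 3i, -9, -3i]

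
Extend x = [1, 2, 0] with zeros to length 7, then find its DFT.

Original 3-point DFT: [3, -1.7321i, 1.7321i]
Zero-padded 7-point DFT provides frequency interpolation.

DFT_7([x, 0, ...]) = [3, 2.2470-1.5637i, 0.5550-1.9499i, -0.8019-0.8678i, -0.8019+0.8678i, 0.5550+1.9499i, 2.2470+1.5637i]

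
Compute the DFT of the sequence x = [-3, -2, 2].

X[k] = Σ(n=0 to 2) x[n] · ω_3^(nk)
where ω_3 = e^(-2πi/3)

Computing each X[k]:
X[0] = -3
X[1] = -3.0000+3.4641i
X[2] = -3.0000-3.4641i

X = [-3, -3.0000+3.4641i, -3.0000-3.4641i]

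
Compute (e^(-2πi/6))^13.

Since ω_6^6 = 1, powers reduce modulo 6.
13 mod 6 = 1
So ω_6^13 = ω_6^1 = e^(-2πi·1/6)

ω_6^13 = ω_6^1 = 0.5000-0.8660i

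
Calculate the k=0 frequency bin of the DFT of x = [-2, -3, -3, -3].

X[0] = Σ(n=0 to 3) x[n] · ω_4^0 = Σ x[n]
= (-2) + (-3) + (-3) + (-3)

X[0] = -11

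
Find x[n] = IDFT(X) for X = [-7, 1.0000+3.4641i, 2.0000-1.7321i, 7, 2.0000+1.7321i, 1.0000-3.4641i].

x[n] = (1/6) Σ(k=0 to 5) X[k] · e^(2πikn/6)

Computing each x[n]:
x[0] = 1
x[1] = -3
x[2] = -2
x[3] = -2
x[4] = 1
x[5] = -2

x = [1, -3, -2, -2, 1, -2]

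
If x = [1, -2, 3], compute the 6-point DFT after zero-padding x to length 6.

Original 3-point DFT: [2, 0.5000+4.3301i, 0.5000-4.3301i]
Zero-padded 6-point DFT provides frequency interpolation.

DFT_6([x, 0, ...]) = [2, -1.5000-0.8660i, 0.5000+4.3301i, 6, 0.5000-4.3301i, -1.5000+0.8660i]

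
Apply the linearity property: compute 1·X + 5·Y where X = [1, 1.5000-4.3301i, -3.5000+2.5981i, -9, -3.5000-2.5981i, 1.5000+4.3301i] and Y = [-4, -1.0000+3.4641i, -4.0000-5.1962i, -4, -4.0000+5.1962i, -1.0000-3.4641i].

By linearity: DFT(1x + 5y) = 1·DFT(x) + 5·DFT(y)
= 1·[1, 1.5000-4.3301i, -3.5000+2.5981i, -9, -3.5000-2.5981i, 1.5000+4.3301i] + 5·[-4, -1.0000+3.4641i, -4.0000-5.1962i, -4, -4.0000+5.1962i, -1.0000-3.4641i]

Computing element-wise:
Z[0] = 1·(1) + 5·(-4) = -19
Z[1] = 1·(1.5000-4.3301i) + 5·(-1.0000+3.4641i) = -3.5000+12.9904i
Z[2] = 1·(-3.5000+2.5981i) + 5·(-4.0000-5.1962i) = -23.5000-23.3829i
Z[3] = 1·(-9) + 5·(-4) = -29
Z[4] = 1·(-3.5000-2.5981i) + 5·(-4.0000+5.1962i) = -23.5000+23.3829i
Z[5] = 1·(1.5000+4.3301i) + 5·(-1.0000-3.4641i) = -3.5000-12.9904i

DFT(1x + 5y) = 1·X + 5·Y = [-19, -3.5000+12.9904i, -23.5000-23.3829i, -29, -23.5000+23.3829i, -3.5000-12.9904i]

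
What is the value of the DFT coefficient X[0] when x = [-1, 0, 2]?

X[0] = Σ(n=0 to 2) x[n] · ω_3^0 = Σ x[n]
= (-1) + (0) + (2)

X[0] = 1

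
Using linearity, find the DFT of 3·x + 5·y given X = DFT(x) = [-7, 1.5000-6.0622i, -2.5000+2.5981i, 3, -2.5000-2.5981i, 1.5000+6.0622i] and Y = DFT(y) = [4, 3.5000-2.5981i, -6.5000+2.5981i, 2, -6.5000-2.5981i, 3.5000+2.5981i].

By linearity: DFT(3x + 5y) = 3·DFT(x) + 5·DFT(y)
= 3·[-7, 1.5000-6.0622i, -2.5000+2.5981i, 3, -2.5000-2.5981i, 1.5000+6.0622i] + 5·[4, 3.5000-2.5981i, -6.5000+2.5981i, 2, -6.5000-2.5981i, 3.5000+2.5981i]

Computing element-wise:
Z[0] = 3·(-7) + 5·(4) = -1
Z[1] = 3·(1.5000-6.0622i) + 5·(3.5000-2.5981i) = 22.0000-31.1771i
Z[2] = 3·(-2.5000+2.5981i) + 5·(-6.5000+2.5981i) = -40.0000+20.7848i
Z[3] = 3·(3) + 5·(2) = 19
Z[4] = 3·(-2.5000-2.5981i) + 5·(-6.5000-2.5981i) = -40.0000-20.7848i
Z[5] = 3·(1.5000+6.0622i) + 5·(3.5000+2.5981i) = 22.0000+31.1771i

DFT(3x + 5y) = 3·X + 5·Y = [-1, 22.0000-31.1771i, -40.0000+20.7848i, 19, -40.0000-20.7848i, 22.0000+31.1771i]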